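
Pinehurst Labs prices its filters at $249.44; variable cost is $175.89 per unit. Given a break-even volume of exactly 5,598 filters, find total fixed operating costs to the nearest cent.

$411,732.90

Unit CM = price − variable cost = $249.44 − $175.89 = $73.55.
Since BE = FC / CM, FC = 5,598 × $73.55 = $411,732.90.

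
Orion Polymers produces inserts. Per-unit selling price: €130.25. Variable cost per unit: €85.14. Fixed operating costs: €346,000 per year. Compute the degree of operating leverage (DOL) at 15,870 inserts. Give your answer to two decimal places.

1.94

At 15,870 units, contribution = 15,870 × €45.11 = €715,895.70.
Subtracting fixed costs: EBIT = €715,895.70 − €346,000 = €369,895.70.
DOL = contribution ÷ EBIT = €715,895.70 ÷ €369,895.70 = 1.9354.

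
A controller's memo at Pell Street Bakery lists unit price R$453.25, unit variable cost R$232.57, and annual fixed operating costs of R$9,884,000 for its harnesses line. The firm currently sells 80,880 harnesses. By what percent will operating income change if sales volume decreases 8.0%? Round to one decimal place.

-17.9%

Contribution at this volume is 80,880 × R$220.68 = R$17,848,598.40.
EBIT = R$17,848,598.40 − R$9,884,000 = R$7,964,598.40.
So DOL = total CM / EBIT = R$17,848,598.40 / R$7,964,598.40 = 2.2410.
So EBIT moves 2.2410 × (-8.0%) = -17.9%.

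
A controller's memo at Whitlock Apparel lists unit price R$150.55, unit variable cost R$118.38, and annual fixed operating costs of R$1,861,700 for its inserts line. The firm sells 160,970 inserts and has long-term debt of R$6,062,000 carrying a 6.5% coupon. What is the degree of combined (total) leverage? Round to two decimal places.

Contribution at this volume is 160,970 × R$32.17 = R$5,178,404.90.
Subtracting fixed costs: EBIT = R$5,178,404.90 − R$1,861,700 = R$3,316,704.90. Interest = R$394,030.00, so EBIT − I = R$2,922,674.90.
Degree of total leverage = total CM / (EBIT − interest) = R$5,178,404.90 / R$2,922,674.90 = 1.7718.

1.77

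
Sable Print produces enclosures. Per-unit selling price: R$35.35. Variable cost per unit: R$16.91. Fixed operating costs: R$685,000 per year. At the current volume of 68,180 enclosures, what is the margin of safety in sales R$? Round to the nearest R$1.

R$1,096,999

Unit CM = price − variable cost = R$35.35 − R$16.91 = R$18.44. Break-even units = R$685,000 ÷ R$18.44 = 37,147.51; break-even revenue = 37,147.51 × R$35.35 = R$1,313,164.32.
Current sales = 68,180 × R$35.35 = R$2,410,163.00.
Margin of safety = R$2,410,163.00 − R$1,313,164.32 = R$1,096,999.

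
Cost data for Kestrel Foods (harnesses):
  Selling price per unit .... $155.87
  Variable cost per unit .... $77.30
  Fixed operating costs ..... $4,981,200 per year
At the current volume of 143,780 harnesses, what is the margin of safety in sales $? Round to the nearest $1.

Contribution margin per unit = $155.87 − $77.30 = $78.57. Break-even units = $4,981,200 ÷ $78.57 = 63,398.24; break-even revenue = 63,398.24 × $155.87 = $9,881,884.23.
Current sales = 143,780 × $155.87 = $22,410,988.60.
Margin of safety = $22,410,988.60 − $9,881,884.23 = $12,529,104.

$12,529,104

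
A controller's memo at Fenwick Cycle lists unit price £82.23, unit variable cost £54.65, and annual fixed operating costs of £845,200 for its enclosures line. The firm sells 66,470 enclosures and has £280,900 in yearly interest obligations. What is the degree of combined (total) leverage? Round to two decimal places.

At 66,470 units, contribution = 66,470 × £27.58 = £1,833,242.60.
EBIT = £1,833,242.60 − £845,200 = £988,042.60. Interest = £280,900.00, so EBIT − I = £707,142.60.
Degree of total leverage = total CM / (EBIT − interest) = £1,833,242.60 / £707,142.60 = 2.5925.

2.59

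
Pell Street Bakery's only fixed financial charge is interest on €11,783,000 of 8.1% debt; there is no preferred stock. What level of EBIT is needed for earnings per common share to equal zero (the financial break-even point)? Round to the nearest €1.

Annual interest = 8.1% × €11,783,000 = €954,423.00.
With no preferred dividends, EPS = 0 when EBIT exactly covers interest, so the financial break-even EBIT is €954,423.00.

€954,423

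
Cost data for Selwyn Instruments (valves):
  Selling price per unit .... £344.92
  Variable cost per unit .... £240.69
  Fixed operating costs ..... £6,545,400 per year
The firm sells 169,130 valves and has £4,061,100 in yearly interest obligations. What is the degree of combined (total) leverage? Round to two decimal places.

Total contribution margin = 169,130 × £104.23 = £17,628,419.90.
EBIT = £17,628,419.90 − £6,545,400 = £11,083,019.90. Interest = £4,061,100.00, so EBIT − I = £7,021,919.90.
Degree of total leverage = total CM / (EBIT − interest) = £17,628,419.90 / £7,021,919.90 = 2.5105.

2.51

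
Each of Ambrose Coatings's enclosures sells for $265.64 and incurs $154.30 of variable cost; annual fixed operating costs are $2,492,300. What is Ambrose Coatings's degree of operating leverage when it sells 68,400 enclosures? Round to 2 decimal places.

1.49

Contribution at this volume is 68,400 × $111.34 = $7,615,656.00.
Operating income = contribution − fixed costs = $7,615,656.00 − $2,492,300 = $5,123,356.00.
So DOL = total CM / EBIT = $7,615,656.00 / $5,123,356.00 = 1.4865.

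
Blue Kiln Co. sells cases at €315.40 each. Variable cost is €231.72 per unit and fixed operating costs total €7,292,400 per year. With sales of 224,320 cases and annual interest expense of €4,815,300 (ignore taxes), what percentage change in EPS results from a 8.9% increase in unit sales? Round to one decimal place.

+25.1%

Total contribution margin = 224,320 × €83.68 = €18,771,097.60.
Subtracting fixed costs: EBIT = €18,771,097.60 − €7,292,400 = €11,478,697.60.
Interest = €4,815,300.00, so EBIT − I = €6,663,397.60.
Degree of combined leverage = contribution ÷ (EBIT − I) = €18,771,097.60 ÷ €6,663,397.60 = 2.8170.
EPS therefore changes by 2.8170 × (+8.9%) = +25.1%.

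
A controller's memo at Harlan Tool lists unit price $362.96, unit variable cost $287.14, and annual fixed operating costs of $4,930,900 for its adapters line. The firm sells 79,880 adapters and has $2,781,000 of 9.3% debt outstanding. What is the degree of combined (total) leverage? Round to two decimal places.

6.99

Contribution at this volume is 79,880 × $75.82 = $6,056,501.60.
Subtracting fixed costs: EBIT = $6,056,501.60 − $4,930,900 = $1,125,601.60. Interest = $258,633.00, so EBIT − I = $866,968.60.
Degree of total leverage = total CM / (EBIT − interest) = $6,056,501.60 / $866,968.60 = 6.9858.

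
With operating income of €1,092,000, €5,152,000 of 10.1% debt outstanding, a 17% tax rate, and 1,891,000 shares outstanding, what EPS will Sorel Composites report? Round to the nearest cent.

€0.25

Pre-tax income = €1,092,000 − €520,352.00 = €571,648.00.
Net income = €571,648.00 × (1 − 0.17) = €474,467.84.
Per share: €474,467.84 / 1,891,000 shares = €0.25.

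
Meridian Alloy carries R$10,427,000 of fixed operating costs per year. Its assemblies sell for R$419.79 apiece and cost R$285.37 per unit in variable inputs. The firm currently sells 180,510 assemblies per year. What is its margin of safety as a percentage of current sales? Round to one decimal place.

57.0%

Unit CM = price − variable cost = R$419.79 − R$285.37 = R$134.42. Break-even units = R$10,427,000 ÷ R$134.42 = 77,570.30; break-even revenue = 77,570.30 × R$419.79 = R$32,563,237.09.
Actual sales revenue = 180,510 × R$419.79 = R$75,776,292.90.
Margin of safety = (R$75,776,292.90 − R$32,563,237.09) ÷ R$75,776,292.90 = 57.0%.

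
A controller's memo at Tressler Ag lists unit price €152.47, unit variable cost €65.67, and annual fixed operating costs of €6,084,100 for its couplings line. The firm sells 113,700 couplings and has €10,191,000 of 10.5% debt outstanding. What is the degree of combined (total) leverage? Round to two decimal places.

3.64

Total contribution margin = 113,700 × €86.80 = €9,869,160.00.
EBIT = €9,869,160.00 − €6,084,100 = €3,785,060.00. Interest = €1,070,055.00, so EBIT − I = €2,715,005.00.
DCL = contribution ÷ (EBIT − I) = €9,869,160.00 ÷ €2,715,005.00 = 3.6350.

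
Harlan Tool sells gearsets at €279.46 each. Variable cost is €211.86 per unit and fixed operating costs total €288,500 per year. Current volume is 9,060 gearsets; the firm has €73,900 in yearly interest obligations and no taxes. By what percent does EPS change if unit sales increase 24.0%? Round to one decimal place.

+58.8%

At 9,060 units, contribution = 9,060 × €67.60 = €612,456.00.
Subtracting fixed costs: EBIT = €612,456.00 − €288,500 = €323,956.00.
Interest = €73,900.00, so EBIT − I = €250,056.00.
Degree of combined leverage = contribution ÷ (EBIT − I) = €612,456.00 ÷ €250,056.00 = 2.4493.
EPS therefore changes by 2.4493 × (+24.0%) = +58.8%.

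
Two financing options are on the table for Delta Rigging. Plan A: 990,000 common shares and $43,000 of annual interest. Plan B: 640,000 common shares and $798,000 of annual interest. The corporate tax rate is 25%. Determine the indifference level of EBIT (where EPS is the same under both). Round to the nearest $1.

$2,178,571

Set EPS_A = EPS_B: (EBIT − $43,000)(1 − 0.25) ÷ 990,000 = (EBIT − $798,000)(1 − 0.25) ÷ 640,000.
The (1 − t) factor cancels: (EBIT − 43,000) × 640,000 = (EBIT − 798,000) × 990,000.
Solving, EBIT = (798,000·990,000 − 43,000·640,000) / (990,000 − 640,000) = 762,500,000,000 / 350,000 = 2,178,571.43.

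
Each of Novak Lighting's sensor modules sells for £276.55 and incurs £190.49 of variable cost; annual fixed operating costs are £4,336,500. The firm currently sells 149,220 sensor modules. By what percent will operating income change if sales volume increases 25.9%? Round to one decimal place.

Total contribution margin = 149,220 × £86.06 = £12,841,873.20.
Operating income = contribution − fixed costs = £12,841,873.20 − £4,336,500 = £8,505,373.20.
So DOL = total CM / EBIT = £12,841,873.20 / £8,505,373.20 = 1.5099.
Operating income changes by 1.5099 × +25.9% = +39.1%.

+39.1%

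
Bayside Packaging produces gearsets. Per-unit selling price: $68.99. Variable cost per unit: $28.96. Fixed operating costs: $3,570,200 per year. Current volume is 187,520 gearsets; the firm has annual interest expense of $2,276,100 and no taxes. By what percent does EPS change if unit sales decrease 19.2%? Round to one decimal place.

At 187,520 units, contribution = 187,520 × $40.03 = $7,506,425.60.
EBIT = $7,506,425.60 − $3,570,200 = $3,936,225.60.
Interest = $2,276,100.00, so EBIT − I = $1,660,125.60.
Degree of combined leverage = contribution ÷ (EBIT − I) = $7,506,425.60 ÷ $1,660,125.60 = 4.5216.
%ΔEPS = DCL × %ΔSales = 4.5216 × -19.2% = -86.8%.

-86.8%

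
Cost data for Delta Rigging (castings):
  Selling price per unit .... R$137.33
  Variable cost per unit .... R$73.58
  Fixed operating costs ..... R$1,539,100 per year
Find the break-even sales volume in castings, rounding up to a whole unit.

24,143 castings

Unit CM = price − variable cost = R$137.33 − R$73.58 = R$63.75.
Break-even Q = R$1,539,100 / R$63.75 = 24,142.75 → 24,143 castings.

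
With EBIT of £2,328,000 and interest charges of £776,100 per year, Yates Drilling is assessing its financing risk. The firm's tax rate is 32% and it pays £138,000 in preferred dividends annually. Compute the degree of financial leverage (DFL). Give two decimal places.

Interest = £776,100.00.
Preferred dividends grossed up pre-tax: £138,000 / (1 − 0.32) = £202,941.18.
DFL = EBIT ÷ [EBIT − I − D_p/(1−t)] = £2,328,000 ÷ [£2,328,000 − £776,100.00 − £202,941.18] = £2,328,000 ÷ £1,348,958.82 = 1.7258.

1.73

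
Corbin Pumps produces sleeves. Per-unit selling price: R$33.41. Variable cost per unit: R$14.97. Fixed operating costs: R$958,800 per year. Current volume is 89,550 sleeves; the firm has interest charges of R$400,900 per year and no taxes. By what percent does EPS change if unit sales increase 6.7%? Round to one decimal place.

At 89,550 units, contribution = 89,550 × R$18.44 = R$1,651,302.00.
EBIT = R$1,651,302.00 − R$958,800 = R$692,502.00.
After interest of R$400,900.00, pre-tax earnings = R$291,602.00.
DCL = total CM / (EBIT − I) = R$1,651,302.00 / R$291,602.00 = 5.6629.
EPS therefore changes by 5.6629 × (+6.7%) = +37.9%.

+37.9%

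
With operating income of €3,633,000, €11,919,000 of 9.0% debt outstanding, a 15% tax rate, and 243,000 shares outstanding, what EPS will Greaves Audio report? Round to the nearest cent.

Interest = €1,072,710.00, so EBT = €3,633,000 − €1,072,710.00 = €2,560,290.00.
After tax at 15%: net income = €2,560,290.00 × 0.85 = €2,176,246.50.
EPS = €2,176,246.50 ÷ 243,000 = €8.96.

€8.96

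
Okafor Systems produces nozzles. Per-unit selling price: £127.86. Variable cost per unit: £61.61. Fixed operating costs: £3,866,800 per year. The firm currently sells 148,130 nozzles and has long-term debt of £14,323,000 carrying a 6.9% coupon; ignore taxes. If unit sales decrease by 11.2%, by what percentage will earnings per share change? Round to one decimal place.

Total contribution margin = 148,130 × £66.25 = £9,813,612.50.
Operating income = contribution − fixed costs = £9,813,612.50 − £3,866,800 = £5,946,812.50.
Interest = £988,287.00, so EBIT − I = £4,958,525.50.
Degree of combined leverage = contribution ÷ (EBIT − I) = £9,813,612.50 ÷ £4,958,525.50 = 1.9791.
%ΔEPS = DCL × %ΔSales = 1.9791 × -11.2% = -22.2%.

-22.2%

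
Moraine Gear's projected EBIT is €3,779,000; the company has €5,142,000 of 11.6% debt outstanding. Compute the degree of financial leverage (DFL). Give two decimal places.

Annual interest charges come to €596,472.00.
Degree of financial leverage = EBIT / (EBIT − interest) = €3,779,000 / €3,182,528.00 = 1.1874.

1.19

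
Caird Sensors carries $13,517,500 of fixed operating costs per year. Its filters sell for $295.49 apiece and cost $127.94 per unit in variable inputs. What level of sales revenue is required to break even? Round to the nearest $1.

$23,839,368

CM per unit = $295.49 − $127.94 = $167.55; CM ratio = $167.55 / $295.49 = 0.5670.
Break-even sales = FC ÷ CM ratio = $13,517,500 × $295.49 / $167.55 = $23,839,368.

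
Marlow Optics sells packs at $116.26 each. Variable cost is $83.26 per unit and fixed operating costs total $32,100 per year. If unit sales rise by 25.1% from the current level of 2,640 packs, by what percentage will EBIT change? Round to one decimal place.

+39.7%

At 2,640 units, contribution = 2,640 × $33.00 = $87,120.00.
Subtracting fixed costs: EBIT = $87,120.00 − $32,100 = $55,020.00.
DOL = contribution ÷ EBIT = $87,120.00 ÷ $55,020.00 = 1.5834.
Operating income changes by 1.5834 × +25.1% = +39.7%.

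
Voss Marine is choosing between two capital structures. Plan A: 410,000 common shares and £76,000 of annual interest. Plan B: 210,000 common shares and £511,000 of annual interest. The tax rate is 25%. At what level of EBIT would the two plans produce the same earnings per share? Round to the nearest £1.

£967,750

Set EPS_A = EPS_B: (EBIT − £76,000)(1 − 0.25) ÷ 410,000 = (EBIT − £511,000)(1 − 0.25) ÷ 210,000.
Cancelling (1 − t) and cross-multiplying: 210,000·(EBIT − 76,000) = 410,000·(EBIT − 511,000).
EBIT × (410,000 − 210,000) = 511,000 × 410,000 − 76,000 × 210,000 = 193,550,000,000, so EBIT = 193,550,000,000 ÷ 200,000 = 967,750.00.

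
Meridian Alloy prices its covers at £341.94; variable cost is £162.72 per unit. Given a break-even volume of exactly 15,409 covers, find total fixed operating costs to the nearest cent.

Contribution margin per unit = £341.94 − £162.72 = £179.22.
Fixed costs = break-even units × CM = 15,409 × £179.22 = £2,761,600.98.

£2,761,600.98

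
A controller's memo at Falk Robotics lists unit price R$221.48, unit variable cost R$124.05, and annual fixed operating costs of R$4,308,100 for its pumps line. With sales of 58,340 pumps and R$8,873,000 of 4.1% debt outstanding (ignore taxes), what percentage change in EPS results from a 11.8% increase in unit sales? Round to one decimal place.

Total contribution margin = 58,340 × R$97.43 = R$5,684,066.20.
Operating income = contribution − fixed costs = R$5,684,066.20 − R$4,308,100 = R$1,375,966.20.
Interest = R$363,793.00, so EBIT − I = R$1,012,173.20.
DCL = total CM / (EBIT − I) = R$5,684,066.20 / R$1,012,173.20 = 5.6157.
EPS therefore changes by 5.6157 × (+11.8%) = +66.3%.

+66.3%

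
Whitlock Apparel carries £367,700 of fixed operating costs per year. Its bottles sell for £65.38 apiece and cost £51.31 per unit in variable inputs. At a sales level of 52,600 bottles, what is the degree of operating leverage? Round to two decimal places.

1.99

Contribution at this volume is 52,600 × £14.07 = £740,082.00.
Subtracting fixed costs: EBIT = £740,082.00 − £367,700 = £372,382.00.
Degree of operating leverage = £740,082.00 / £372,382.00 = 1.9874.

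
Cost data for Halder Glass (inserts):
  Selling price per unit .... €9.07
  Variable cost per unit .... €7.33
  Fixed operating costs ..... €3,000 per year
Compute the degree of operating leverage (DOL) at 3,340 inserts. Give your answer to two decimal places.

At 3,340 units, contribution = 3,340 × €1.74 = €5,811.60.
Operating income = contribution − fixed costs = €5,811.60 − €3,000 = €2,811.60.
So DOL = total CM / EBIT = €5,811.60 / €2,811.60 = 2.0670.

2.07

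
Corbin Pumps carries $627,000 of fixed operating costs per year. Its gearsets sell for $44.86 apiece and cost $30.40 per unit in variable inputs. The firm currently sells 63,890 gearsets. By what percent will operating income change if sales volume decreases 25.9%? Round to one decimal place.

Contribution at this volume is 63,890 × $14.46 = $923,849.40.
Operating income = contribution − fixed costs = $923,849.40 − $627,000 = $296,849.40.
Degree of operating leverage = $923,849.40 / $296,849.40 = 3.1122.
So EBIT moves 3.1122 × (-25.9%) = -80.6%.

-80.6%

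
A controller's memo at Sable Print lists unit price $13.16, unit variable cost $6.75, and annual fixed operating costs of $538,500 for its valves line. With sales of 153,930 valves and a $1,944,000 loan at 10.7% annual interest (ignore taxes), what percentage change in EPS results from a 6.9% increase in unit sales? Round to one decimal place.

Contribution at this volume is 153,930 × $6.41 = $986,691.30.
Subtracting fixed costs: EBIT = $986,691.30 − $538,500 = $448,191.30.
After interest of $208,008.00, pre-tax earnings = $240,183.30.
DCL = total CM / (EBIT − I) = $986,691.30 / $240,183.30 = 4.1081.
EPS therefore changes by 4.1081 × (+6.9%) = +28.3%.

+28.3%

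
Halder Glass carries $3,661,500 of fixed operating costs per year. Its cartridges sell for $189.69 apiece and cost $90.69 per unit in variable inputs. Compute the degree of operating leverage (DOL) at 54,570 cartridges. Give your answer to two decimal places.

At 54,570 units, contribution = 54,570 × $99.00 = $5,402,430.00.
Subtracting fixed costs: EBIT = $5,402,430.00 − $3,661,500 = $1,740,930.00.
So DOL = total CM / EBIT = $5,402,430.00 / $1,740,930.00 = 3.1032.

3.10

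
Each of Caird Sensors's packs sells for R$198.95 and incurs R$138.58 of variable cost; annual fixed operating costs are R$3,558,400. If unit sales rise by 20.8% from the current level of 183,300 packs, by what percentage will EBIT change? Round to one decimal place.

+30.7%

Total contribution margin = 183,300 × R$60.37 = R$11,065,821.00.
Operating income = contribution − fixed costs = R$11,065,821.00 − R$3,558,400 = R$7,507,421.00.
So DOL = total CM / EBIT = R$11,065,821.00 / R$7,507,421.00 = 1.4740.
Operating income changes by 1.4740 × +20.8% = +30.7%.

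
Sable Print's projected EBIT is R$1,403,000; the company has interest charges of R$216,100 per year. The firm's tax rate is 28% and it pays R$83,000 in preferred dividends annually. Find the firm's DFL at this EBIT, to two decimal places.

1.31

Annual interest charges come to R$216,100.00.
Preferred dividends grossed up pre-tax: R$83,000 / (1 − 0.28) = R$115,277.78.
DFL = EBIT ÷ [EBIT − I − D_p/(1−t)] = R$1,403,000 ÷ [R$1,403,000 − R$216,100.00 − R$115,277.78] = R$1,403,000 ÷ R$1,071,622.22 = 1.3092.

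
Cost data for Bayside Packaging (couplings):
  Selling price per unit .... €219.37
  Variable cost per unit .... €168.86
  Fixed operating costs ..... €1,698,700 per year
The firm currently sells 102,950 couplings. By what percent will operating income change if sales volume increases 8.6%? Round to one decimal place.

At 102,950 units, contribution = 102,950 × €50.51 = €5,200,004.50.
EBIT = €5,200,004.50 − €1,698,700 = €3,501,304.50.
DOL = contribution ÷ EBIT = €5,200,004.50 ÷ €3,501,304.50 = 1.4852.
%ΔEBIT = DOL × %ΔSales = 1.4852 × +8.6% = +12.8%.

+12.8%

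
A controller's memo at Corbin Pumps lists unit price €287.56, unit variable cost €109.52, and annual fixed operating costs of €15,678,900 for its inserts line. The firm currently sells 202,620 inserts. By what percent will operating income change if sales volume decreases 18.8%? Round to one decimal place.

Contribution at this volume is 202,620 × €178.04 = €36,074,464.80.
EBIT = €36,074,464.80 − €15,678,900 = €20,395,564.80.
DOL = contribution ÷ EBIT = €36,074,464.80 ÷ €20,395,564.80 = 1.7687.
So EBIT moves 1.7687 × (-18.8%) = -33.3%.

-33.3%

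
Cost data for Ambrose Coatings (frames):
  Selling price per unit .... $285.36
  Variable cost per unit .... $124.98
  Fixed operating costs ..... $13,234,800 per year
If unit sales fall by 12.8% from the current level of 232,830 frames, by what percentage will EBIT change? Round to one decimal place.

Total contribution margin = 232,830 × $160.38 = $37,341,275.40.
EBIT = $37,341,275.40 − $13,234,800 = $24,106,475.40.
Degree of operating leverage = $37,341,275.40 / $24,106,475.40 = 1.5490.
So EBIT moves 1.5490 × (-12.8%) = -19.8%.

-19.8%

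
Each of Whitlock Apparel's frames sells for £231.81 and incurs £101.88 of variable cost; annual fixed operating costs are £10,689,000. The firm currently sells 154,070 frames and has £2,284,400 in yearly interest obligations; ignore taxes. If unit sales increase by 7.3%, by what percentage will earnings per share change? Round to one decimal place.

+20.7%

At 154,070 units, contribution = 154,070 × £129.93 = £20,018,315.10.
EBIT = £20,018,315.10 − £10,689,000 = £9,329,315.10.
After interest of £2,284,400.00, pre-tax earnings = £7,044,915.10.
DCL = total CM / (EBIT − I) = £20,018,315.10 / £7,044,915.10 = 2.8415.
EPS therefore changes by 2.8415 × (+7.3%) = +20.7%.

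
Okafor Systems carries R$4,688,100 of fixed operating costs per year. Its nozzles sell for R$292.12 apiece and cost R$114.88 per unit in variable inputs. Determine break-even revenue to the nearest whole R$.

R$7,726,742

CM per unit = R$292.12 − R$114.88 = R$177.24; CM ratio = R$177.24 / R$292.12 = 0.6067.
Break-even sales = FC ÷ CM ratio = R$4,688,100 × R$292.12 / R$177.24 = R$7,726,742.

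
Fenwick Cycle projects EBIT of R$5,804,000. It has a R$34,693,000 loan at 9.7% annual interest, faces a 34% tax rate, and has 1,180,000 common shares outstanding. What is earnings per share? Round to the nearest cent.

R$1.36

Pre-tax income = R$5,804,000 − R$3,365,221.00 = R$2,438,779.00.
After tax at 34%: net income = R$2,438,779.00 × 0.66 = R$1,609,594.14.
EPS = R$1,609,594.14 ÷ 1,180,000 = R$1.36.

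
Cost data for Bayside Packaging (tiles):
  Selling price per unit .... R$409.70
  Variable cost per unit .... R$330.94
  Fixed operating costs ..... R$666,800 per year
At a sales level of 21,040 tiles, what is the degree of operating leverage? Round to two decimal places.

1.67

At 21,040 units, contribution = 21,040 × R$78.76 = R$1,657,110.40.
Subtracting fixed costs: EBIT = R$1,657,110.40 − R$666,800 = R$990,310.40.
So DOL = total CM / EBIT = R$1,657,110.40 / R$990,310.40 = 1.6733.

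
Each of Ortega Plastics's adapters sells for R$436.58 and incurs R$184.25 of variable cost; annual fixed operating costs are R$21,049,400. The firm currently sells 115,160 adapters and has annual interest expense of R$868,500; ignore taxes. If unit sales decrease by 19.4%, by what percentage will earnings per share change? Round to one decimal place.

At 115,160 units, contribution = 115,160 × R$252.33 = R$29,058,322.80.
EBIT = R$29,058,322.80 − R$21,049,400 = R$8,008,922.80.
After interest of R$868,500.00, pre-tax earnings = R$7,140,422.80.
DCL = total CM / (EBIT − I) = R$29,058,322.80 / R$7,140,422.80 = 4.0696.
%ΔEPS = DCL × %ΔSales = 4.0696 × -19.4% = -78.9%.

-78.9%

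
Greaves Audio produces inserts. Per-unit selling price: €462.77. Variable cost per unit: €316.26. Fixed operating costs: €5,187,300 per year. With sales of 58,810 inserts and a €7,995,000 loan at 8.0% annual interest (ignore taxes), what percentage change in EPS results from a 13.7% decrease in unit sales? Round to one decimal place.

-42.3%

Total contribution margin = 58,810 × €146.51 = €8,616,253.10.
Operating income = contribution − fixed costs = €8,616,253.10 − €5,187,300 = €3,428,953.10.
Interest = €639,600.00, so EBIT − I = €2,789,353.10.
Degree of combined leverage = contribution ÷ (EBIT − I) = €8,616,253.10 ÷ €2,789,353.10 = 3.0890.
EPS therefore changes by 3.0890 × (-13.7%) = -42.3%.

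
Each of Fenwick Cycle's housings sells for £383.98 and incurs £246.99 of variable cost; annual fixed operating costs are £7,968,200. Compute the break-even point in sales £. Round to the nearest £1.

Contribution margin per unit = £383.98 − £246.99 = £136.99, a CM ratio of £136.99 ÷ £383.98 = 0.3568.
Break-even revenue = fixed costs × price ÷ CM = £7,968,200 × £383.98 ÷ £136.99 = £22,334,692.

£22,334,692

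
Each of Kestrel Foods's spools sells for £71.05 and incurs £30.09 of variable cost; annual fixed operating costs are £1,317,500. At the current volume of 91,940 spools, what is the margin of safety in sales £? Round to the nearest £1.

Unit CM = price − variable cost = £71.05 − £30.09 = £40.96. Break-even units = £1,317,500 ÷ £40.96 = 32,165.53; break-even revenue = 32,165.53 × £71.05 = £2,285,360.72.
Actual sales revenue = 91,940 × £71.05 = £6,532,337.00.
Margin of safety = £6,532,337.00 − £2,285,360.72 = £4,246,976.

£4,246,976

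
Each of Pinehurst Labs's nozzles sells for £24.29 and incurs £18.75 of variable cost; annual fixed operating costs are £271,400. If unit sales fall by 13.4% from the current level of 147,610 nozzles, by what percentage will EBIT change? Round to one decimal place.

At 147,610 units, contribution = 147,610 × £5.54 = £817,759.40.
Subtracting fixed costs: EBIT = £817,759.40 − £271,400 = £546,359.40.
So DOL = total CM / EBIT = £817,759.40 / £546,359.40 = 1.4967.
So EBIT moves 1.4967 × (-13.4%) = -20.1%.

-20.1%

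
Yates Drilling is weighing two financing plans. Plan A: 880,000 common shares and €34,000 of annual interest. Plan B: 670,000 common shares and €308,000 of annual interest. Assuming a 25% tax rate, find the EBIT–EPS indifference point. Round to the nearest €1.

€1,182,190

Set EPS_A = EPS_B: (EBIT − €34,000)(1 − 0.25) ÷ 880,000 = (EBIT − €308,000)(1 − 0.25) ÷ 670,000.
Cancelling (1 − t) and cross-multiplying: 670,000·(EBIT − 34,000) = 880,000·(EBIT − 308,000).
Solving, EBIT = (308,000·880,000 − 34,000·670,000) / (880,000 − 670,000) = 248,260,000,000 / 210,000 = 1,182,190.48.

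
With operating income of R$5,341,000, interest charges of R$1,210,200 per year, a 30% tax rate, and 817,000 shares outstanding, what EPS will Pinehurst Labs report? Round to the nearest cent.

R$3.54

Interest = R$1,210,200.00, so EBT = R$5,341,000 − R$1,210,200.00 = R$4,130,800.00.
After tax at 30%: net income = R$4,130,800.00 × 0.70 = R$2,891,560.00.
Per share: R$2,891,560.00 / 817,000 shares = R$3.54.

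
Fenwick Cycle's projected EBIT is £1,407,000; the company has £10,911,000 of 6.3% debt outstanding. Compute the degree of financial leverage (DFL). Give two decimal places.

1.96

Interest = £687,393.00.
Degree of financial leverage = EBIT / (EBIT − interest) = £1,407,000 / £719,607.00 = 1.9552.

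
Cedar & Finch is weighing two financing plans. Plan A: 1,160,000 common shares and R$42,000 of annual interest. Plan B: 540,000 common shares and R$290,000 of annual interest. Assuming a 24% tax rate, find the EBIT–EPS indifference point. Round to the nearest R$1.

Set EPS_A = EPS_B: (EBIT − R$42,000)(1 − 0.24) ÷ 1,160,000 = (EBIT − R$290,000)(1 − 0.24) ÷ 540,000.
The (1 − t) factor cancels: (EBIT − 42,000) × 540,000 = (EBIT − 290,000) × 1,160,000.
EBIT × (1,160,000 − 540,000) = 290,000 × 1,160,000 − 42,000 × 540,000 = 313,720,000,000, so EBIT = 313,720,000,000 ÷ 620,000 = 506,000.00.

R$506,000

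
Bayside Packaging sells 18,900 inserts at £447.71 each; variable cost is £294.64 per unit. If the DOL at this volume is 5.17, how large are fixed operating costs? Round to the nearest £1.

Total contribution margin = 18,900 × £153.07 = £2,893,023.00.
Since DOL = CM ÷ EBIT, EBIT = £2,893,023.00 ÷ 5.17 = £559,578.92.
Fixed costs = CM − EBIT = £2,893,023.00 − £559,578.92 = £2,333,444.

£2,333,444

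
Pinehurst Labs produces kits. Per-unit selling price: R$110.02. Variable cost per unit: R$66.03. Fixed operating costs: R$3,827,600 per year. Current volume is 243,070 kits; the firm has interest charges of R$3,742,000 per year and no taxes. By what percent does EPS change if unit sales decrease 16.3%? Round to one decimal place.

-55.8%

Total contribution margin = 243,070 × R$43.99 = R$10,692,649.30.
EBIT = R$10,692,649.30 − R$3,827,600 = R$6,865,049.30.
Interest = R$3,742,000.00, so EBIT − I = R$3,123,049.30.
DCL = total CM / (EBIT − I) = R$10,692,649.30 / R$3,123,049.30 = 3.4238.
%ΔEPS = DCL × %ΔSales = 3.4238 × -16.3% = -55.8%.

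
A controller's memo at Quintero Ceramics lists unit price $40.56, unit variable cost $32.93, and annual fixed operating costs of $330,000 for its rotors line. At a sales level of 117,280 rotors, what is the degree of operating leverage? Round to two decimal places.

At 117,280 units, contribution = 117,280 × $7.63 = $894,846.40.
Subtracting fixed costs: EBIT = $894,846.40 − $330,000 = $564,846.40.
So DOL = total CM / EBIT = $894,846.40 / $564,846.40 = 1.5842.

1.58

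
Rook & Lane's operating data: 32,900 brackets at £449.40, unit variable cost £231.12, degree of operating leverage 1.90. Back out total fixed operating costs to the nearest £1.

At 32,900 units, contribution = 32,900 × £218.28 = £7,181,412.00.
Since DOL = CM ÷ EBIT, EBIT = £7,181,412.00 ÷ 1.90 = £3,779,690.53.
Fixed costs = CM − EBIT = £7,181,412.00 − £3,779,690.53 = £3,401,721.

£3,401,721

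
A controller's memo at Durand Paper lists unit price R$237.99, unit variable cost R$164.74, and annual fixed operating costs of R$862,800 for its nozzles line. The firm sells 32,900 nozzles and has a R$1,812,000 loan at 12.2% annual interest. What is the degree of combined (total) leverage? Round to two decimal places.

1.82

Contribution at this volume is 32,900 × R$73.25 = R$2,409,925.00.
Operating income = contribution − fixed costs = R$2,409,925.00 − R$862,800 = R$1,547,125.00. Interest = R$221,064.00.
DOL = R$2,409,925.00 ÷ R$1,547,125.00 = 1.5577; DFL = R$1,547,125.00 ÷ R$1,326,061.00 = 1.1667.
DCL = DOL × DFL = 1.5577 × 1.1667 = 1.8174.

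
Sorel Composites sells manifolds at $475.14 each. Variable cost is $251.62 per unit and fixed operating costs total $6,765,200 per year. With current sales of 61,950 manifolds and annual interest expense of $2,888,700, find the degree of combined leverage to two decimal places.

3.30

At 61,950 units, contribution = 61,950 × $223.52 = $13,847,064.00.
EBIT = $13,847,064.00 − $6,765,200 = $7,081,864.00. Interest = $2,888,700.00.
DOL = $13,847,064.00 ÷ $7,081,864.00 = 1.9553; DFL = $7,081,864.00 ÷ $4,193,164.00 = 1.6889.
DCL = DOL × DFL = 1.9553 × 1.6889 = 3.3023.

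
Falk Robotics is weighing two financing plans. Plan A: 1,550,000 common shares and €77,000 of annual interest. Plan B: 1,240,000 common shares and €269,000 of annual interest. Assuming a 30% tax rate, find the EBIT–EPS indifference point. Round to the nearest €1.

At indifference, (EBIT − 77,000)(1 − t)/1,550,000 = (EBIT − 269,000)(1 − t)/1,240,000.
The (1 − t) factor cancels: (EBIT − 77,000) × 1,240,000 = (EBIT − 269,000) × 1,550,000.
Solving, EBIT = (269,000·1,550,000 − 77,000·1,240,000) / (1,550,000 − 1,240,000) = 321,470,000,000 / 310,000 = 1,037,000.00.

€1,037,000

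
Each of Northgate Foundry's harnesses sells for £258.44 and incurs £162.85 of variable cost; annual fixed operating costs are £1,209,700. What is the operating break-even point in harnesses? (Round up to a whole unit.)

12,656 harnesses

Each unit contributes £258.44 − £162.85 = £95.59.
Units to break even: £1,209,700 ÷ £95.59 = 12,655.09, rounded up to 12,656.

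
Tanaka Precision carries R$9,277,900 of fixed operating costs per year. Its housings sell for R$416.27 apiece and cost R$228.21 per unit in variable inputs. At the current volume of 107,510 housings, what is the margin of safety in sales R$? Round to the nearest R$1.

Each unit contributes R$416.27 − R$228.21 = R$188.06. Break-even units = R$9,277,900 ÷ R$188.06 = 49,334.79; break-even revenue = 49,334.79 × R$416.27 = R$20,536,591.69.
Actual sales revenue = 107,510 × R$416.27 = R$44,753,187.70.
Margin of safety = R$44,753,187.70 − R$20,536,591.69 = R$24,216,596.

R$24,216,596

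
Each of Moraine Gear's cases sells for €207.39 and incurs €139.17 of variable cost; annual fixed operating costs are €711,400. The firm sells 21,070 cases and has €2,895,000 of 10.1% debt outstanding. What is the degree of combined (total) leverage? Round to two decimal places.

At 21,070 units, contribution = 21,070 × €68.22 = €1,437,395.40.
Operating income = contribution − fixed costs = €1,437,395.40 − €711,400 = €725,995.40. Interest = €292,395.00, so EBIT − I = €433,600.40.
DCL = contribution ÷ (EBIT − I) = €1,437,395.40 ÷ €433,600.40 = 3.3150.

3.32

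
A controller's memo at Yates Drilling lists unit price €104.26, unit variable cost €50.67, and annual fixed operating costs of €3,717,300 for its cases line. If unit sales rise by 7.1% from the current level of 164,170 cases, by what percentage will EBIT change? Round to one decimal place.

At 164,170 units, contribution = 164,170 × €53.59 = €8,797,870.30.
EBIT = €8,797,870.30 − €3,717,300 = €5,080,570.30.
So DOL = total CM / EBIT = €8,797,870.30 / €5,080,570.30 = 1.7317.
Operating income changes by 1.7317 × +7.1% = +12.3%.

+12.3%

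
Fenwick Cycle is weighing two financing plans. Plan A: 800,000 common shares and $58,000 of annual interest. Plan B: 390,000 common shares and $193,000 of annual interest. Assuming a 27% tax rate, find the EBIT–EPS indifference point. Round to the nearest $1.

$321,415

Set EPS_A = EPS_B: (EBIT − $58,000)(1 − 0.27) ÷ 800,000 = (EBIT − $193,000)(1 − 0.27) ÷ 390,000.
The (1 − t) factor cancels: (EBIT − 58,000) × 390,000 = (EBIT − 193,000) × 800,000.
EBIT × (800,000 − 390,000) = 193,000 × 800,000 − 58,000 × 390,000 = 131,780,000,000, so EBIT = 131,780,000,000 ÷ 410,000 = 321,414.63.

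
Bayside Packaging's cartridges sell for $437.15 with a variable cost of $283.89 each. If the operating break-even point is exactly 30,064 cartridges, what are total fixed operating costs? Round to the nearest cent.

Each unit contributes $437.15 − $283.89 = $153.26.
Since BE = FC / CM, FC = 30,064 × $153.26 = $4,607,608.64.

$4,607,608.64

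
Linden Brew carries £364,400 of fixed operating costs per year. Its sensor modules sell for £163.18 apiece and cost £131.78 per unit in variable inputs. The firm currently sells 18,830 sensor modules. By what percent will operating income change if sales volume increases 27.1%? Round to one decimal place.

Contribution at this volume is 18,830 × £31.40 = £591,262.00.
EBIT = £591,262.00 − £364,400 = £226,862.00.
So DOL = total CM / EBIT = £591,262.00 / £226,862.00 = 2.6063.
Operating income changes by 2.6063 × +27.1% = +70.6%.

+70.6%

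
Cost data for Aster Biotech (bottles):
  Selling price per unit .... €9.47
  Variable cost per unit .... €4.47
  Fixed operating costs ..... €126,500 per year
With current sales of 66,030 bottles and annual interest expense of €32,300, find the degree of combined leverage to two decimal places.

1.93

Total contribution margin = 66,030 × €5.00 = €330,150.00.
EBIT = €330,150.00 − €126,500 = €203,650.00. Interest = €32,300.00.
DOL = €330,150.00 ÷ €203,650.00 = 1.6212; DFL = €203,650.00 ÷ €171,350.00 = 1.1885.
Combined leverage = 1.6212 × 1.1885 = 1.9268.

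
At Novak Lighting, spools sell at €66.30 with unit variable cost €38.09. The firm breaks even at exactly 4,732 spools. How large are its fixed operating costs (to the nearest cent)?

Contribution margin per unit = €66.30 − €38.09 = €28.21.
Fixed costs = break-even units × CM = 4,732 × €28.21 = €133,489.72.

€133,489.72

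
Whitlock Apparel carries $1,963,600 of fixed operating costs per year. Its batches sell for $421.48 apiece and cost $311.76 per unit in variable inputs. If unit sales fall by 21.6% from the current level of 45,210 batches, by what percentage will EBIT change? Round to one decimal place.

Contribution at this volume is 45,210 × $109.72 = $4,960,441.20.
Operating income = contribution − fixed costs = $4,960,441.20 − $1,963,600 = $2,996,841.20.
So DOL = total CM / EBIT = $4,960,441.20 / $2,996,841.20 = 1.6552.
Operating income changes by 1.6552 × -21.6% = -35.8%.

-35.8%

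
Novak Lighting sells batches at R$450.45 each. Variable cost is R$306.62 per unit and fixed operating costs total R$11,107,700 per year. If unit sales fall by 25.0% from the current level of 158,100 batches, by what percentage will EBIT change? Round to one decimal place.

Contribution at this volume is 158,100 × R$143.83 = R$22,739,523.00.
Subtracting fixed costs: EBIT = R$22,739,523.00 − R$11,107,700 = R$11,631,823.00.
DOL = contribution ÷ EBIT = R$22,739,523.00 ÷ R$11,631,823.00 = 1.9549.
So EBIT moves 1.9549 × (-25.0%) = -48.9%.

-48.9%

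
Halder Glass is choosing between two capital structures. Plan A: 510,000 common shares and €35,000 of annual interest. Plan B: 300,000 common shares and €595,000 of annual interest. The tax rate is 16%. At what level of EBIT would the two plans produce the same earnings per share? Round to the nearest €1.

At indifference, (EBIT − 35,000)(1 − t)/510,000 = (EBIT − 595,000)(1 − t)/300,000.
Cancelling (1 − t) and cross-multiplying: 300,000·(EBIT − 35,000) = 510,000·(EBIT − 595,000).
Solving, EBIT = (595,000·510,000 − 35,000·300,000) / (510,000 − 300,000) = 292,950,000,000 / 210,000 = 1,395,000.00.

€1,395,000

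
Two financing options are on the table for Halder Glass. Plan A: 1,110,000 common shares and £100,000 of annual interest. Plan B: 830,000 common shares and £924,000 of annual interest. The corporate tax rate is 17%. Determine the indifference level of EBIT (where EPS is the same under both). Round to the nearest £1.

At indifference, (EBIT − 100,000)(1 − t)/1,110,000 = (EBIT − 924,000)(1 − t)/830,000.
The (1 − t) factor cancels: (EBIT − 100,000) × 830,000 = (EBIT − 924,000) × 1,110,000.
Solving, EBIT = (924,000·1,110,000 − 100,000·830,000) / (1,110,000 − 830,000) = 942,640,000,000 / 280,000 = 3,366,571.43.

£3,366,571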